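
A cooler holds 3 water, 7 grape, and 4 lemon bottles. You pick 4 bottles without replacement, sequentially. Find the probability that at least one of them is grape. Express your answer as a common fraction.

138/143

P(no grape) = 7/14 × 6/13 × 5/12 × 4/11 = 840/24024 = 5/143.
P(at least one) = 1 − 5/143 = 138/143.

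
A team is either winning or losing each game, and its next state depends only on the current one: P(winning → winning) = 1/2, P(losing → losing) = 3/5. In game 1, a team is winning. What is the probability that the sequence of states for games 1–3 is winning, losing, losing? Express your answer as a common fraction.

3/10

Game 1 is given. For each transition, use the conditional probability from the current state:
P(losing | winning) = 1/2; P(losing | losing) = 3/5.
P = 1/2 × 3/5 = 3/10.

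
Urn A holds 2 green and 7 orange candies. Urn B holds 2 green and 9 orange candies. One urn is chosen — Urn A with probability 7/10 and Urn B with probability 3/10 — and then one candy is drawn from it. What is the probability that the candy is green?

104/495

From Urn A: P(green) = 2/9.
From Urn B: P(green) = 2/11.
Total probability = (7/10)(2/9) + (3/10)(2/11) = 104/495.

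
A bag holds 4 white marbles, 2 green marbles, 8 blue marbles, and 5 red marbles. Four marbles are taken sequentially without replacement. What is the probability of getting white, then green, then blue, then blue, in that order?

Multiply the probability of each draw given the previous ones:
P = 4/19 × 2/18 × 8/17 × 7/16 = 448/93024 = 14/2907.

14/2907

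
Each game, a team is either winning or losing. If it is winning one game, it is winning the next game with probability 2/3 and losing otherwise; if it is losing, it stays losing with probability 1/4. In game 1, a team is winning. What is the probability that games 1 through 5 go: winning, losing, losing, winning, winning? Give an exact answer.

1/24

Game 1 is given. For each transition, use the conditional probability from the current state:
P(losing | winning) = 1/3; P(losing | losing) = 1/4; P(winning | losing) = 3/4; P(winning | winning) = 2/3.
P = 1/3 × 1/4 × 3/4 × 2/3 = 6/144 = 1/24.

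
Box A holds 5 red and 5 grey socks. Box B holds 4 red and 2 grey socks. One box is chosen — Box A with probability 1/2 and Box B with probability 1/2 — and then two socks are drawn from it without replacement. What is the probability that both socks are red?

14/45

From Box A: P(both red) = (5/10)(4/9) = 2/9.
From Box B: P(both red) = (4/6)(3/5) = 2/5.
Total probability = (1/2)(2/9) + (1/2)(2/5) = 14/45.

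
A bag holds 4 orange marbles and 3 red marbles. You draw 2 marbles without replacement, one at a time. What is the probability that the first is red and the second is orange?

Multiply the probability of each draw given the previous ones:
P = 3/7 × 4/6 = 12/42 = 2/7.

2/7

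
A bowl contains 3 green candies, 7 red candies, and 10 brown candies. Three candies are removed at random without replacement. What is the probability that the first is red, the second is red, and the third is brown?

Each draw changes the counts, so multiply the conditional probabilities along the sequence:
P = 7/20 × 6/19 × 10/18 = 420/6840 = 7/114.

7/114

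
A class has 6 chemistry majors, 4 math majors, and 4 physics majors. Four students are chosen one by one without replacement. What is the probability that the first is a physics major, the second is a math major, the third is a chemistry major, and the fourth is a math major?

Each draw changes the counts, so multiply the conditional probabilities along the sequence:
P = 4/14 × 4/13 × 6/12 × 3/11 = 288/24024 = 12/1001.

12/1001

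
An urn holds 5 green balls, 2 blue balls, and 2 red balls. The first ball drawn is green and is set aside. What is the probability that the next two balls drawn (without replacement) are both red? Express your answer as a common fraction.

1/28

With the first ball removed, 2 red remain out of 8.
P = 2/8 × 1/7 = 2/56 = 1/28.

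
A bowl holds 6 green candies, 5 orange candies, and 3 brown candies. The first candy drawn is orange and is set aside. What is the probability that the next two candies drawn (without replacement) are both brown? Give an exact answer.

1/26

After the first draw, 3 of the remaining 13 candies are brown.
P = 3/13 × 2/12 = 6/156 = 1/26.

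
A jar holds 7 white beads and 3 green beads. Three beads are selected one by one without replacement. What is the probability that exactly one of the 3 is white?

7/40

One ordering (white drawn first) has probability 7/10 × 3/9 × 2/8 = 42/720 = 7/120.
There are C(3,1) = 3 such orderings, each equally likely, so P = 3 × 7/120 = 7/40.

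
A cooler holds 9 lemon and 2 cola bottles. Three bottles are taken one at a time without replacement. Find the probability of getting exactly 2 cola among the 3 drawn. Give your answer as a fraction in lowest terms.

3/55

One ordering (cola drawn first) has probability 2/11 × 1/10 × 9/9 = 18/990 = 1/55.
There are C(3,2) = 3 such orderings, each equally likely, so P = 3 × 1/55 = 3/55.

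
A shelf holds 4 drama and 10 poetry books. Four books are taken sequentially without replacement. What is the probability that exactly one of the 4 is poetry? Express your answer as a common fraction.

40/1001

One ordering (poetry drawn first) has probability 10/14 × 4/13 × 3/12 × 2/11 = 240/24024 = 10/1001.
There are C(4,1) = 4 such orderings, each equally likely, so P = 4 × 10/1001 = 40/1001.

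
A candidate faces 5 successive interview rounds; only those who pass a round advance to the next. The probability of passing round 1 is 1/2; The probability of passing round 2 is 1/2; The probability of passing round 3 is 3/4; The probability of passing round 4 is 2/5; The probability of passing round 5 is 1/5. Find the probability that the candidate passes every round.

The events are sequential, so multiply the conditional probabilities:
P = 1/2 × 1/2 × 3/4 × 2/5 × 1/5 = 6/400 = 3/200.

3/200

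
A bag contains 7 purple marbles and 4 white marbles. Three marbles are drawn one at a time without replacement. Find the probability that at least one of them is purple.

P(no purple) = 4/11 × 3/10 × 2/9 = 24/990 = 4/165.
P(at least one) = 1 − 4/165 = 161/165.

161/165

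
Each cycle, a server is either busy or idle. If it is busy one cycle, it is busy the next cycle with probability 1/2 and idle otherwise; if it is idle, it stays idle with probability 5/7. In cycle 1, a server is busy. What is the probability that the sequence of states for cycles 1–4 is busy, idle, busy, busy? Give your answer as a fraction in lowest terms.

Cycle 1 is given. For each transition, use the conditional probability from the current state:
P(idle | busy) = 1/2; P(busy | idle) = 2/7; P(busy | busy) = 1/2.
P = 1/2 × 2/7 × 1/2 = 2/28 = 1/14.

1/14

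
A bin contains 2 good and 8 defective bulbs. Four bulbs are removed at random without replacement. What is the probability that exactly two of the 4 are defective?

One ordering (defective drawn first) has probability 8/10 × 7/9 × 2/8 × 1/7 = 112/5040 = 1/45.
There are C(4,2) = 6 such orderings, each equally likely, so P = 6 × 1/45 = 2/15.

2/15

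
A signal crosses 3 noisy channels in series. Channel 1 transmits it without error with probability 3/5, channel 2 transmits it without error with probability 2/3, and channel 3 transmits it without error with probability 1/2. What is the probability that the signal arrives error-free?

1/5

Each stage is reached only if all earlier stages succeed, so
P = 3/5 × 2/3 × 1/2 = 6/30 = 1/5.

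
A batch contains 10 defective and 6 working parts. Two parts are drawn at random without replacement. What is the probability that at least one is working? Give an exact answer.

P(no working) = 10/16 × 9/15 = 90/240 = 3/8.
P(at least one) = 1 − 3/8 = 5/8.

5/8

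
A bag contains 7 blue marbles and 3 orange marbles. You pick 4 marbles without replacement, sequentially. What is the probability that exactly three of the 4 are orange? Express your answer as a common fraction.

1/30

One ordering (orange drawn first) has probability 3/10 × 2/9 × 1/8 × 7/7 = 42/5040 = 1/120.
There are C(4,3) = 4 such orderings, each equally likely, so P = 4 × 1/120 = 1/30.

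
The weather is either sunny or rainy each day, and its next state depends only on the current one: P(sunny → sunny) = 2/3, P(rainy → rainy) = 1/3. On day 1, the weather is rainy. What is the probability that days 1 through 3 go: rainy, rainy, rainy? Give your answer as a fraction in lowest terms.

1/9

Day 1 is given. For each transition, use the conditional probability from the current state:
P(rainy | rainy) = 1/3; P(rainy | rainy) = 1/3.
P = 1/3 × 1/3 = 1/9.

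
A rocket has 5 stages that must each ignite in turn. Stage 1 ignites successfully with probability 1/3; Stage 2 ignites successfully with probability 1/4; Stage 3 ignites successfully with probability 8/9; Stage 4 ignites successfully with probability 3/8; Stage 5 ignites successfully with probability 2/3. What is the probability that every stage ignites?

Each stage is reached only if all earlier stages succeed, so
P = 1/3 × 1/4 × 8/9 × 3/8 × 2/3 = 48/2592 = 1/54.

1/54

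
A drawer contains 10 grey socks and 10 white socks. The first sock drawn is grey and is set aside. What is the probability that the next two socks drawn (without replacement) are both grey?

4/19

After the first draw, 9 of the remaining 19 socks are grey.
P = 9/19 × 8/18 = 72/342 = 4/19.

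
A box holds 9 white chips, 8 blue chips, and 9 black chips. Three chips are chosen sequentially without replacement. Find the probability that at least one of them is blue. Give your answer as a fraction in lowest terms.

223/325

P(no blue) = 18/26 × 17/25 × 16/24 = 4896/15600 = 102/325.
P(at least one) = 1 − 102/325 = 223/325.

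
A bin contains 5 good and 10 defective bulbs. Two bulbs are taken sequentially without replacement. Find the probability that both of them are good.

2/21

P = 5/15 × 4/14 = 20/210 = 2/21.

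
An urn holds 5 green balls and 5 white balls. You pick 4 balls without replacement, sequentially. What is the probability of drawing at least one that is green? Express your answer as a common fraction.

41/42

P(no green) = 5/10 × 4/9 × 3/8 × 2/7 = 120/5040 = 1/42.
P(at least one) = 1 − 1/42 = 41/42.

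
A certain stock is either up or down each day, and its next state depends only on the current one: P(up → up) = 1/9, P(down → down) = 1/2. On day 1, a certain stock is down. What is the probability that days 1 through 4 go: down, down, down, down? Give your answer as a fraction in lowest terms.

1/8

Day 1 is given. For each transition, use the conditional probability from the current state:
P(down | down) = 1/2; P(down | down) = 1/2; P(down | down) = 1/2.
P = 1/2 × 1/2 × 1/2 = 1/8.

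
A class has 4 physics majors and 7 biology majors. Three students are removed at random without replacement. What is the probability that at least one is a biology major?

161/165

P(no biology majors) = 4/11 × 3/10 × 2/9 = 24/990 = 4/165.
P(at least one) = 1 − 4/165 = 161/165.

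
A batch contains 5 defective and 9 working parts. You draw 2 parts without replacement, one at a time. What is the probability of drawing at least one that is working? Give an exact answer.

P(no working) = 5/14 × 4/13 = 20/182 = 10/91.
P(at least one) = 1 − 10/91 = 81/91.

81/91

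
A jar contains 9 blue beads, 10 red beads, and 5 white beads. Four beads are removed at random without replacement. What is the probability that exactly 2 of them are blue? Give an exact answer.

One ordering (blue drawn first) has probability 9/24 × 8/23 × 15/22 × 14/21 = 15120/255024 = 15/253.
There are C(4,2) = 6 such orderings, each equally likely, so P = 6 × 15/253 = 90/253.

90/253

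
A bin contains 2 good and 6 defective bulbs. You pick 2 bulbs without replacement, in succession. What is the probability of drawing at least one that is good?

13/28

P(no good) = 6/8 × 5/7 = 30/56 = 15/28.
P(at least one) = 1 − 15/28 = 13/28.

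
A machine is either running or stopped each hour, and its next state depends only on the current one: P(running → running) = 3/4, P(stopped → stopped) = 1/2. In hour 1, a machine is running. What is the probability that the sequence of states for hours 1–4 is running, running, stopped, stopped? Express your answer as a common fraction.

3/32

Hour 1 is given. For each transition, use the conditional probability from the current state:
P(running | running) = 3/4; P(stopped | running) = 1/4; P(stopped | stopped) = 1/2.
P = 3/4 × 1/4 × 1/2 = 3/32.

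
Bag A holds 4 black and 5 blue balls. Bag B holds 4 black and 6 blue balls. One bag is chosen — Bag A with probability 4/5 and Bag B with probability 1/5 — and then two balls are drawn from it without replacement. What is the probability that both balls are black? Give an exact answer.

From Bag A: P(both black) = (4/9)(3/8) = 1/6.
From Bag B: P(both black) = (4/10)(3/9) = 2/15.
Total probability = (4/5)(1/6) + (1/5)(2/15) = 4/25.

4/25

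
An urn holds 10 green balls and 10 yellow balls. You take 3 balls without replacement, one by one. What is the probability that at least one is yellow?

17/19

P(no yellow) = 10/20 × 9/19 × 8/18 = 720/6840 = 2/19.
P(at least one) = 1 − 2/19 = 17/19.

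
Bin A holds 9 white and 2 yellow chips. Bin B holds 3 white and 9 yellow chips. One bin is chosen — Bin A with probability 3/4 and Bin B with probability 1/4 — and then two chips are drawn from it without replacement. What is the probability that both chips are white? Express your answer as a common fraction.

From Bin A: P(both white) = (9/11)(8/10) = 36/55.
From Bin B: P(both white) = (3/12)(2/11) = 1/22.
Total probability = (3/4)(36/55) + (1/4)(1/22) = 221/440.

221/440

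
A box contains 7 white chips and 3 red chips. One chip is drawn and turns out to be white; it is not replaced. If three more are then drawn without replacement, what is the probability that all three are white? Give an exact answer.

5/21

After the first draw, 6 of the remaining 9 chips are white.
P = 6/9 × 5/8 × 4/7 = 120/504 = 5/21.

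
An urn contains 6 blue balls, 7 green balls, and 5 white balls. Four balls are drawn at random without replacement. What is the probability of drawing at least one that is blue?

57/68

P(no blue) = 12/18 × 11/17 × 10/16 × 9/15 = 11880/73440 = 11/68.
P(at least one) = 1 − 11/68 = 57/68.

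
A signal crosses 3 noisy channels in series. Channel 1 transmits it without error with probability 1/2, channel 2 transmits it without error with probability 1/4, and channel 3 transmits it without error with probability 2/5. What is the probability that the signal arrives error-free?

1/20

The events are sequential, so multiply the conditional probabilities:
P = 1/2 × 1/4 × 2/5 = 2/40 = 1/20.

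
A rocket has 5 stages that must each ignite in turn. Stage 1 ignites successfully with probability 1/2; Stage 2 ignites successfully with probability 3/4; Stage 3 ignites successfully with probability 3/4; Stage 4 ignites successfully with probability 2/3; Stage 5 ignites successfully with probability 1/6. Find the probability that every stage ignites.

Multiplying along the chain,
P = 1/2 × 3/4 × 3/4 × 2/3 × 1/6 = 18/576 = 1/32.

1/32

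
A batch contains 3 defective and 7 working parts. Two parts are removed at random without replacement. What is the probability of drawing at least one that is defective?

8/15

P(no defective) = 7/10 × 6/9 = 42/90 = 7/15.
P(at least one) = 1 − 7/15 = 8/15.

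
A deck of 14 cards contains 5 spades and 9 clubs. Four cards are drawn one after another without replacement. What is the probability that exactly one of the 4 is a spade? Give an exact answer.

One ordering (a spade drawn first) has probability 5/14 × 9/13 × 8/12 × 7/11 = 2520/24024 = 15/143.
There are C(4,1) = 4 such orderings, each equally likely, so P = 4 × 15/143 = 60/143.

60/143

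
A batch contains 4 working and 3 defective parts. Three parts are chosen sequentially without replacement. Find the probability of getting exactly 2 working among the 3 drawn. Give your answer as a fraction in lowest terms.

18/35

One ordering (working drawn first) has probability 4/7 × 3/6 × 3/5 = 36/210 = 6/35.
There are C(3,2) = 3 such orderings, each equally likely, so P = 3 × 6/35 = 18/35.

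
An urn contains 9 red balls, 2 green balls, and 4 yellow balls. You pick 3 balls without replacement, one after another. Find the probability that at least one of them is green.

P(no green) = 13/15 × 12/14 × 11/13 = 1716/2730 = 22/35.
P(at least one) = 1 − 22/35 = 13/35.

13/35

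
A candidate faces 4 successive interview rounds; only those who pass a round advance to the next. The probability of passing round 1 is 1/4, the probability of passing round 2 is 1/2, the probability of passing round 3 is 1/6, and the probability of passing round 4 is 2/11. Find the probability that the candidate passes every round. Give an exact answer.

1/264

Each stage is reached only if all earlier stages succeed, so
P = 1/4 × 1/2 × 1/6 × 2/11 = 2/528 = 1/264.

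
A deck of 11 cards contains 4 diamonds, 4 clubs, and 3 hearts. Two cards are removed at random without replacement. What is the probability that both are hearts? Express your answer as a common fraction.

P = 3/11 × 2/10 = 6/110 = 3/55.

3/55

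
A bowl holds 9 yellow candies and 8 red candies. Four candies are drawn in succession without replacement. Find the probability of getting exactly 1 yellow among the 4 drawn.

One ordering (yellow drawn first) has probability 9/17 × 8/16 × 7/15 × 6/14 = 3024/57120 = 9/170.
There are C(4,1) = 4 such orderings, each equally likely, so P = 4 × 9/170 = 18/85.

18/85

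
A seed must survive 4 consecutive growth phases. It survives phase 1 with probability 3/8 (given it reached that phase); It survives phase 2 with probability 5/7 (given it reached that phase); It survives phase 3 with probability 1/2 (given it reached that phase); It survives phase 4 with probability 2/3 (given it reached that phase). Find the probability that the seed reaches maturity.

5/56

Each stage is reached only if all earlier stages succeed, so
P = 3/8 × 5/7 × 1/2 × 2/3 = 30/336 = 5/56.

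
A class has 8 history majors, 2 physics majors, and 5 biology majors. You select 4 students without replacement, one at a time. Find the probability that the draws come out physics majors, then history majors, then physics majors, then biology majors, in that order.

2/819

Chain rule:
P = 2/15 × 8/14 × 1/13 × 5/12 = 80/32760 = 2/819.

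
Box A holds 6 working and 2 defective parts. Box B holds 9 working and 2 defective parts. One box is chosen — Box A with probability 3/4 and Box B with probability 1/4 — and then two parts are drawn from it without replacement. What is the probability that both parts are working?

3483/6160

From Box A: P(both working) = (6/8)(5/7) = 15/28.
From Box B: P(both working) = (9/11)(8/10) = 36/55.
Total probability = (3/4)(15/28) + (1/4)(36/55) = 3483/6160.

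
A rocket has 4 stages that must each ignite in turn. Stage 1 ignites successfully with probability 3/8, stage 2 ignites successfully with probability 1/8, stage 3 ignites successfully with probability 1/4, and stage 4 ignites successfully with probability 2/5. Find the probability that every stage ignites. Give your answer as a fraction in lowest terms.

3/640

The events are sequential, so multiply the conditional probabilities:
P = 3/8 × 1/8 × 1/4 × 2/5 = 6/1280 = 3/640.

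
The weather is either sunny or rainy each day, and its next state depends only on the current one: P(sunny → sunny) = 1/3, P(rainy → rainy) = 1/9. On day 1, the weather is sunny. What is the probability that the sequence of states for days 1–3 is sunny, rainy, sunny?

Day 1 is given. For each transition, use the conditional probability from the current state:
P(rainy | sunny) = 2/3; P(sunny | rainy) = 8/9.
P = 2/3 × 8/9 = 16/27.

16/27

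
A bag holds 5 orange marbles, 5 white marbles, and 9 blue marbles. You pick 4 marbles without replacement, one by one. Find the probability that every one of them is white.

5/3876

P(every draw is white) = 5/19 × 4/18 × 3/17 × 2/16 = 120/93024 = 5/3876.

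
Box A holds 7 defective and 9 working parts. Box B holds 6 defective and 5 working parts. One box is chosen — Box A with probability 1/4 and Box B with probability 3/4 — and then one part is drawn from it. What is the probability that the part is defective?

From Box A: P(defective) = 7/16.
From Box B: P(defective) = 6/11.
Total probability = (1/4)(7/16) + (3/4)(6/11) = 365/704.

365/704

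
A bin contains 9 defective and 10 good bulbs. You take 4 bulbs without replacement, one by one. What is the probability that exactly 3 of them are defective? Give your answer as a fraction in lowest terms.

One ordering (defective drawn first) has probability 9/19 × 8/18 × 7/17 × 10/16 = 5040/93024 = 35/646.
There are C(4,3) = 4 such orderings, each equally likely, so P = 4 × 35/646 = 70/323.

70/323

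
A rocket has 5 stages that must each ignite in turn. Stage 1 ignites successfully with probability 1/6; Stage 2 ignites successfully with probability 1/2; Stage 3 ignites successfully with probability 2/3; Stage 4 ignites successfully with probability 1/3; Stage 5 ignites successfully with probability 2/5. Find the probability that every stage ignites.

Each stage is reached only if all earlier stages succeed, so
P = 1/6 × 1/2 × 2/3 × 1/3 × 2/5 = 4/540 = 1/135.

1/135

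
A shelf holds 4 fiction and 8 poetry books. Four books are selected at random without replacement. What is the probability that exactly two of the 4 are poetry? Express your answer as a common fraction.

56/165

One ordering (poetry drawn first) has probability 8/12 × 7/11 × 4/10 × 3/9 = 672/11880 = 28/495.
There are C(4,2) = 6 such orderings, each equally likely, so P = 6 × 28/495 = 56/165.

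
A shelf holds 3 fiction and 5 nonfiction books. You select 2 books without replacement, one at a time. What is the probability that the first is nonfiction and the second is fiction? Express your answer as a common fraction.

15/56

Chain rule:
P = 5/8 × 3/7 = 15/56.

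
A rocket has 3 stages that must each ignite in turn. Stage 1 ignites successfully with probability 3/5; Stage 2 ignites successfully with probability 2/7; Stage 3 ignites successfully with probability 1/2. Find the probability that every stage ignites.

3/35

Each stage is reached only if all earlier stages succeed, so
P = 3/5 × 2/7 × 1/2 = 6/70 = 3/35.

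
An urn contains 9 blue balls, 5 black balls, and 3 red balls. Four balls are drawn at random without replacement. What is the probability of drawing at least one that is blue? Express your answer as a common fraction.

P(no blue) = 8/17 × 7/16 × 6/15 × 5/14 = 1680/57120 = 1/34.
P(at least one) = 1 − 1/34 = 33/34.

33/34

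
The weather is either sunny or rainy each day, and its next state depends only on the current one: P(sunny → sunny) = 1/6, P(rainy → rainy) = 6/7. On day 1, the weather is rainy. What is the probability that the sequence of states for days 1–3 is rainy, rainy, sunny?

Day 1 is given. For each transition, use the conditional probability from the current state:
P(rainy | rainy) = 6/7; P(sunny | rainy) = 1/7.
P = 6/7 × 1/7 = 6/49.

6/49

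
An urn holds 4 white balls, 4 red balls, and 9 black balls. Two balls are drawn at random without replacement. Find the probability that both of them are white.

3/68

P(every draw is white) = 4/17 × 3/16 = 12/272 = 3/68.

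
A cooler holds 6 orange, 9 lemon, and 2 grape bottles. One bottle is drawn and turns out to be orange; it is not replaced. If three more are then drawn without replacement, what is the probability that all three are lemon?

3/20

With the first bottle removed, 9 lemon remain out of 16.
P = 9/16 × 8/15 × 7/14 = 504/3360 = 3/20.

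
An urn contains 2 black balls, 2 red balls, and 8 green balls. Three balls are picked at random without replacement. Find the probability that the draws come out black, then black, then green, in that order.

Chain rule:
P = 2/12 × 1/11 × 8/10 = 16/1320 = 2/165.

2/165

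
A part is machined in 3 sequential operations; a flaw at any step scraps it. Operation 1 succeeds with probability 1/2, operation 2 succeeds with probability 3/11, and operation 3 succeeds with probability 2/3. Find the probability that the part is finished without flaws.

Multiplying along the chain,
P = 1/2 × 3/11 × 2/3 = 6/66 = 1/11.

1/11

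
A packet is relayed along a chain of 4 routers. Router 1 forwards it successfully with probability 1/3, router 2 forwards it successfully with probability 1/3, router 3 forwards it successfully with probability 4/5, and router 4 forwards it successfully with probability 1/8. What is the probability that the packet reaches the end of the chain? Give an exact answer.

Each stage is reached only if all earlier stages succeed, so
P = 1/3 × 1/3 × 4/5 × 1/8 = 4/360 = 1/90.

1/90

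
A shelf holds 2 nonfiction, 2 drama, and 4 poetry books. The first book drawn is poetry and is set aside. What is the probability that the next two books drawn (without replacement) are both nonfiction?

With the first book removed, 2 nonfiction remain out of 7.
P = 2/7 × 1/6 = 2/42 = 1/21.

1/21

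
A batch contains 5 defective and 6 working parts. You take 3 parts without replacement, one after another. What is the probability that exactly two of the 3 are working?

One ordering (working drawn first) has probability 6/11 × 5/10 × 5/9 = 150/990 = 5/33.
There are C(3,2) = 3 such orderings, each equally likely, so P = 3 × 5/33 = 5/11.

5/11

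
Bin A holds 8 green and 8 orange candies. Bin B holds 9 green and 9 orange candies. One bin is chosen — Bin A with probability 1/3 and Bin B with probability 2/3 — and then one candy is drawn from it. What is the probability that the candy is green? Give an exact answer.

From Bin A: P(green) = 8/16.
From Bin B: P(green) = 9/18.
Total probability = (1/3)(8/16) + (2/3)(9/18) = 1/2.

1/2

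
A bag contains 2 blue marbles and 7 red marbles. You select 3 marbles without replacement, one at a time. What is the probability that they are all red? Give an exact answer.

5/12

P(every draw is red) = 7/9 × 6/8 × 5/7 = 210/504 = 5/12.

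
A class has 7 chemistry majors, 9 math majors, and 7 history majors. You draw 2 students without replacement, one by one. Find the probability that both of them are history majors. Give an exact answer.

21/253

P = 7/23 × 6/22 = 42/506 = 21/253.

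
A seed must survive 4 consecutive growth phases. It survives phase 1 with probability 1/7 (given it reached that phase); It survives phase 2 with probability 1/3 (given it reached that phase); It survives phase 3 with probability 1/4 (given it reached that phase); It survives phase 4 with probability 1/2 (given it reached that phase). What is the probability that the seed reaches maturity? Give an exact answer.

1/168

The events are sequential, so multiply the conditional probabilities:
P = 1/7 × 1/3 × 1/4 × 1/2 = 1/168.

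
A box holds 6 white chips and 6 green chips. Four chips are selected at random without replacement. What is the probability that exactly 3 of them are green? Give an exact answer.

One ordering (green drawn first) has probability 6/12 × 5/11 × 4/10 × 6/9 = 720/11880 = 2/33.
There are C(4,3) = 4 such orderings, each equally likely, so P = 4 × 2/33 = 8/33.

8/33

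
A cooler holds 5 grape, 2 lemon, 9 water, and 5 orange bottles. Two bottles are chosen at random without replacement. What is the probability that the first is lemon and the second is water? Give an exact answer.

Multiply the probability of each draw given the previous ones:
P = 2/21 × 9/20 = 18/420 = 3/70.

3/70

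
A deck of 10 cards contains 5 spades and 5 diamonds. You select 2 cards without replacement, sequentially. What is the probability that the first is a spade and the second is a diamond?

5/18

Multiply the probability of each draw given the previous ones:
P = 5/10 × 5/9 = 25/90 = 5/18.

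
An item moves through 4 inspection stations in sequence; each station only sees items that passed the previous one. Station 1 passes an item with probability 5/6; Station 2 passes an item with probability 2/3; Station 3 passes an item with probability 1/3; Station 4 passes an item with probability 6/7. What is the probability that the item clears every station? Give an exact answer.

Each stage is reached only if all earlier stages succeed, so
P = 5/6 × 2/3 × 1/3 × 6/7 = 60/378 = 10/63.

10/63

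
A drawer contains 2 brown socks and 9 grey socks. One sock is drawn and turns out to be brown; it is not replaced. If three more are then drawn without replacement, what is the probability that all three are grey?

With the first sock removed, 9 grey remain out of 10.
P = 9/10 × 8/9 × 7/8 = 504/720 = 7/10.

7/10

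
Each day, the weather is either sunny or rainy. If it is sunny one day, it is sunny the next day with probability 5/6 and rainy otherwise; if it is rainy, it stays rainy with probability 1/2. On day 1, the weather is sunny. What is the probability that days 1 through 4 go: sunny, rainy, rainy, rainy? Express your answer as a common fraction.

1/24

Day 1 is given. For each transition, use the conditional probability from the current state:
P(rainy | sunny) = 1/6; P(rainy | rainy) = 1/2; P(rainy | rainy) = 1/2.
P = 1/6 × 1/2 × 1/2 = 1/24.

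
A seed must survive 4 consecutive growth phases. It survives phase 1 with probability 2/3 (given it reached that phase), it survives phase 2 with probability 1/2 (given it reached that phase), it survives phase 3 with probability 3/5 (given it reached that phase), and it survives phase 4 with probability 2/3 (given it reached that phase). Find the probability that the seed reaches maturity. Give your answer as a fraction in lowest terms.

2/15

The events are sequential, so multiply the conditional probabilities:
P = 2/3 × 1/2 × 3/5 × 2/3 = 12/90 = 2/15.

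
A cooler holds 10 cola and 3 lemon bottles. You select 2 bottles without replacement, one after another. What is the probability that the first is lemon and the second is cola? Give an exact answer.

5/26

Each draw changes the counts, so multiply the conditional probabilities along the sequence:
P = 3/13 × 10/12 = 30/156 = 5/26.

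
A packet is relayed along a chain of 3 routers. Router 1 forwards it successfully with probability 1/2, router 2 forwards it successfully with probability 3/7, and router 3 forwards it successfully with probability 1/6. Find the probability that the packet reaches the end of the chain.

Multiplying along the chain,
P = 1/2 × 3/7 × 1/6 = 3/84 = 1/28.

1/28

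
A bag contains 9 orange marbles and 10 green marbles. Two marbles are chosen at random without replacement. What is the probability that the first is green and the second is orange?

Multiply the probability of each draw given the previous ones:
P = 10/19 × 9/18 = 90/342 = 5/19.

5/19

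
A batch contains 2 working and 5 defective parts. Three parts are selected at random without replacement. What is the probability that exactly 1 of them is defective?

1/7

One ordering (defective drawn first) has probability 5/7 × 2/6 × 1/5 = 10/210 = 1/21.
There are C(3,1) = 3 such orderings, each equally likely, so P = 3 × 1/21 = 1/7.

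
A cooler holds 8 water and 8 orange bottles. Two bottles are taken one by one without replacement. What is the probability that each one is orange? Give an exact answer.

7/30

P(all orange) = 8/16 × 7/15 = 56/240 = 7/30.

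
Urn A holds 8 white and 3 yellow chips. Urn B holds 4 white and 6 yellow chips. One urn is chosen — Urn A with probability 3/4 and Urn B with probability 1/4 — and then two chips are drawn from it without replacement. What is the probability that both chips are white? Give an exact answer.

From Urn A: P(both white) = (8/11)(7/10) = 28/55.
From Urn B: P(both white) = (4/10)(3/9) = 2/15.
Total probability = (3/4)(28/55) + (1/4)(2/15) = 137/330.

137/330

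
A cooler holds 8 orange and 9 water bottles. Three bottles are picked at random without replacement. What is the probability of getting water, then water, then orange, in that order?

Each draw changes the counts, so multiply the conditional probabilities along the sequence:
P = 9/17 × 8/16 × 8/15 = 576/4080 = 12/85.

12/85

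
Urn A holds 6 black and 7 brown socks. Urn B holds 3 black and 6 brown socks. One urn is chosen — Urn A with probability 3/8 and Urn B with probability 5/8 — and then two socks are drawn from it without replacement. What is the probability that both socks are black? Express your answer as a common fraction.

From Urn A: P(both black) = (6/13)(5/12) = 5/26.
From Urn B: P(both black) = (3/9)(2/8) = 1/12.
Total probability = (3/8)(5/26) + (5/8)(1/12) = 155/1248.

155/1248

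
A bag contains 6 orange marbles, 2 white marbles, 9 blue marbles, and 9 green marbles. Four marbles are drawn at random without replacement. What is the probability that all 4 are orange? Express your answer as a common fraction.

P(all orange) = 6/26 × 5/25 × 4/24 × 3/23 = 360/358800 = 3/2990.

3/2990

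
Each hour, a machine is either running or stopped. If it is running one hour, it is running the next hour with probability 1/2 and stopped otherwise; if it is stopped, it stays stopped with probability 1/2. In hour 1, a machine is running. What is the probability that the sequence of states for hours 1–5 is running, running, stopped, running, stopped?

1/16

Hour 1 is given. For each transition, use the conditional probability from the current state:
P(running | running) = 1/2; P(stopped | running) = 1/2; P(running | stopped) = 1/2; P(stopped | running) = 1/2.
P = 1/2 × 1/2 × 1/2 × 1/2 = 1/16.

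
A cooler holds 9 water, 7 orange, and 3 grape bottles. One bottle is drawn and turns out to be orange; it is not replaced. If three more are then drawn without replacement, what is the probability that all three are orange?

5/204

With the first bottle removed, 6 orange remain out of 18.
P = 6/18 × 5/17 × 4/16 = 120/4896 = 5/204.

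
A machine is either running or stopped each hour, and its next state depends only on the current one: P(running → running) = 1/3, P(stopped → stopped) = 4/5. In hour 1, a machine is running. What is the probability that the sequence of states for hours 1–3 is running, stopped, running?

2/15

Hour 1 is given. For each transition, use the conditional probability from the current state:
P(stopped | running) = 2/3; P(running | stopped) = 1/5.
P = 2/3 × 1/5 = 2/15.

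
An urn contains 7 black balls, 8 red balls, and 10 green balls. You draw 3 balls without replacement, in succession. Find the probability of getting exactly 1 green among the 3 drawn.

21/46

One ordering (green drawn first) has probability 10/25 × 15/24 × 14/23 = 2100/13800 = 7/46.
There are C(3,1) = 3 such orderings, each equally likely, so P = 3 × 7/46 = 21/46.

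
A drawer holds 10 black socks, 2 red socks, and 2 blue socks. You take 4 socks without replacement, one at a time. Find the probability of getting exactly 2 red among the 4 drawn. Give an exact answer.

One ordering (red drawn first) has probability 2/14 × 1/13 × 12/12 × 11/11 = 264/24024 = 1/91.
There are C(4,2) = 6 such orderings, each equally likely, so P = 6 × 1/91 = 6/91.

6/91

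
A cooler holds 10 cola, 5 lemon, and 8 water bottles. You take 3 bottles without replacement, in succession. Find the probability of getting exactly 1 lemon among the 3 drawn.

One ordering (lemon drawn first) has probability 5/23 × 18/22 × 17/21 = 1530/10626 = 255/1771.
There are C(3,1) = 3 such orderings, each equally likely, so P = 3 × 255/1771 = 765/1771.

765/1771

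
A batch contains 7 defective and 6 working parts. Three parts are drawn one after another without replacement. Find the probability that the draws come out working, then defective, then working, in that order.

Each draw changes the counts, so multiply the conditional probabilities along the sequence:
P = 6/13 × 7/12 × 5/11 = 210/1716 = 35/286.

35/286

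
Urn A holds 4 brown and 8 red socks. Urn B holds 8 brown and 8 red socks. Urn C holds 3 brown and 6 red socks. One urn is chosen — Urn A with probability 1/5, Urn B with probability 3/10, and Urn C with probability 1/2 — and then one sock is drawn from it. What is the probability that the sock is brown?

23/60

From Urn A: P(brown) = 4/12.
From Urn B: P(brown) = 8/16.
From Urn C: P(brown) = 3/9.
Total probability = (1/5)(4/12) + (3/10)(8/16) + (1/2)(3/9) = 23/60.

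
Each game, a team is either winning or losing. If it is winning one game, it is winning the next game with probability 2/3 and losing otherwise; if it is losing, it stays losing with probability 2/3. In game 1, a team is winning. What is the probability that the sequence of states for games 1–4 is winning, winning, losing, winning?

Game 1 is given. For each transition, use the conditional probability from the current state:
P(winning | winning) = 2/3; P(losing | winning) = 1/3; P(winning | losing) = 1/3.
P = 2/3 × 1/3 × 1/3 = 2/27.

2/27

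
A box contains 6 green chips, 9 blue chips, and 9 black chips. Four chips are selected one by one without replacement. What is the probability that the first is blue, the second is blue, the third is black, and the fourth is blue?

9/506

Multiply the probability of each draw given the previous ones:
P = 9/24 × 8/23 × 9/22 × 7/21 = 4536/255024 = 9/506.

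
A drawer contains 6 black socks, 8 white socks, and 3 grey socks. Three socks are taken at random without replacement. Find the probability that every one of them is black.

1/34

P(all black) = 6/17 × 5/16 × 4/15 = 120/4080 = 1/34.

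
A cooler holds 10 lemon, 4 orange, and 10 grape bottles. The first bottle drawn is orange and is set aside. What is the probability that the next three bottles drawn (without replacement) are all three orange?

1/1771

After the first draw, 3 of the remaining 23 bottles are orange.
P = 3/23 × 2/22 × 1/21 = 6/10626 = 1/1771.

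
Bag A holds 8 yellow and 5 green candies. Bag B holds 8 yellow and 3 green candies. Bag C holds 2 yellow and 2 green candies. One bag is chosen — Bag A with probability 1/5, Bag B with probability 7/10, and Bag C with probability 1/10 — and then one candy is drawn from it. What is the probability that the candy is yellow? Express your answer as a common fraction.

1951/2860

From Bag A: P(yellow) = 8/13.
From Bag B: P(yellow) = 8/11.
From Bag C: P(yellow) = 2/4.
Total probability = (1/5)(8/13) + (7/10)(8/11) + (1/10)(2/4) = 1951/2860.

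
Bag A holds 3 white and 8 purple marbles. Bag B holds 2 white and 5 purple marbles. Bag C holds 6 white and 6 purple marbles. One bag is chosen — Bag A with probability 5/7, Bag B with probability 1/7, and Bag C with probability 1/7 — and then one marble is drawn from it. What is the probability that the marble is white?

From Bag A: P(white) = 3/11.
From Bag B: P(white) = 2/7.
From Bag C: P(white) = 6/12.
Total probability = (5/7)(3/11) + (1/7)(2/7) + (1/7)(6/12) = 331/1078.

331/1078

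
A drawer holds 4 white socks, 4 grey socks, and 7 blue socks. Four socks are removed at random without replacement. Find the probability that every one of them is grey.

P = 4/15 × 3/14 × 2/13 × 1/12 = 24/32760 = 1/1365.

1/1365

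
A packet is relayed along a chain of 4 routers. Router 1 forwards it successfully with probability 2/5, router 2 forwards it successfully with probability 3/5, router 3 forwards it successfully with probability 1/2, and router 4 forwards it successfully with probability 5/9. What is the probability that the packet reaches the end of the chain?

1/15

The events are sequential, so multiply the conditional probabilities:
P = 2/5 × 3/5 × 1/2 × 5/9 = 30/450 = 1/15.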